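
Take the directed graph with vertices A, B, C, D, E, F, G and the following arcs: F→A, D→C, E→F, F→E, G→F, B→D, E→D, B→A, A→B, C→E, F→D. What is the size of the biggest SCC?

6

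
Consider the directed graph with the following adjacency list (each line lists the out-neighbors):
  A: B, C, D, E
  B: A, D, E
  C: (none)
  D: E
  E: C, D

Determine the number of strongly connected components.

3

{D, E} are all mutually reachable — one SCC of size 2.
{A, B} are all mutually reachable — one SCC of size 2.
{C} is an SCC by itself.
That gives 3 strongly connected components.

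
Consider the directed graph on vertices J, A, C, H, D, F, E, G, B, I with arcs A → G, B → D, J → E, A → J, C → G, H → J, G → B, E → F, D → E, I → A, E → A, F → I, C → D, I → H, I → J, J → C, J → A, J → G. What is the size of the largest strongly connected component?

10

{A, B, C, D, E, F, G, H, I, J} are all mutually reachable — one SCC of size 10.
The largest has 10 vertices.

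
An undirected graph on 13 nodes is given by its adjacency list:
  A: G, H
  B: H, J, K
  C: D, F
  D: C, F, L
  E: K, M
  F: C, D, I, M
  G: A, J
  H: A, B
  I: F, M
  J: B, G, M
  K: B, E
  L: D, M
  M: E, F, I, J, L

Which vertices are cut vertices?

Removing M increases the component count from 1 to 2, so M is a cut vertex.
By contrast removing C leaves 1 component; it is not a cut vertex. No other vertex is a cut vertex either.

M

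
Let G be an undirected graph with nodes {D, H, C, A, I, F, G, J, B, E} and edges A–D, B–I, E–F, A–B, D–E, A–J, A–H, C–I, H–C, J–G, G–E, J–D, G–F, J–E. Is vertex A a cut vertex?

Yes

Deleting A raises the number of components from 1 to 2, so A is a cut vertex.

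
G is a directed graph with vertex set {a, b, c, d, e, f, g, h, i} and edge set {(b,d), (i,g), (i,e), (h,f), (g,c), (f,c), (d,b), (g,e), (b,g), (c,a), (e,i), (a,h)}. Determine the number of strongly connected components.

{a, c, f, h} are all mutually reachable — one SCC of size 4.
{e, g, i} are all mutually reachable — one SCC of size 3.
{b, d} are all mutually reachable — one SCC of size 2.
That gives 3 strongly connected components.

3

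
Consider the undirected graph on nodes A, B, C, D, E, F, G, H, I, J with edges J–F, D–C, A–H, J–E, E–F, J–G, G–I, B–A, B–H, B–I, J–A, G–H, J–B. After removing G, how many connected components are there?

With G gone, the remaining components are: {C, D}; {A, B, E, F, H, I, J}.
That is 2 components.

2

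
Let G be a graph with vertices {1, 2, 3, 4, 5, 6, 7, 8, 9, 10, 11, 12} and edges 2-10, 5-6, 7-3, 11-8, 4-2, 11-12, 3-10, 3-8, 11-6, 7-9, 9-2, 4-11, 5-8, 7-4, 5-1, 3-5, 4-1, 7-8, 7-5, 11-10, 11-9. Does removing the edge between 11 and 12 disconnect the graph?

Yes

Removing 11-12 leaves no path between 11 and 12: the component count goes from 1 to 2. So it is a bridge.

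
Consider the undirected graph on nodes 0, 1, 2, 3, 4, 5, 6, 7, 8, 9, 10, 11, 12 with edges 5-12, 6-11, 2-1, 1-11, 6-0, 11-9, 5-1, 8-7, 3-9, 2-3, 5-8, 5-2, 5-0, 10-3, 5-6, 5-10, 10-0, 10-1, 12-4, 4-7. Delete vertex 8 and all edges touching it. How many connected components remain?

1

With 8 gone, the remaining components are: {0, 1, 2, 3, 4, 5, 6, 7, 9, 10, 11, 12}.
That is 1 component.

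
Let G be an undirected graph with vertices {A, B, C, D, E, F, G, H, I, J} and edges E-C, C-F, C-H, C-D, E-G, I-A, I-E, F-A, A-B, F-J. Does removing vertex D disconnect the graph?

Deleting D leaves 1 component (was 1), so D is not a cut vertex.

No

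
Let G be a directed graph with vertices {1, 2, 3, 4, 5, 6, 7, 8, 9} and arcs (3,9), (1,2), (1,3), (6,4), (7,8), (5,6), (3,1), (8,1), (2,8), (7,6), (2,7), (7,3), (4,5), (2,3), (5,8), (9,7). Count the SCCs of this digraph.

{1, 2, 3, 4, 5, 6, 7, 8, 9} are all mutually reachable — one SCC of size 9.
That gives 1 strongly connected component.

1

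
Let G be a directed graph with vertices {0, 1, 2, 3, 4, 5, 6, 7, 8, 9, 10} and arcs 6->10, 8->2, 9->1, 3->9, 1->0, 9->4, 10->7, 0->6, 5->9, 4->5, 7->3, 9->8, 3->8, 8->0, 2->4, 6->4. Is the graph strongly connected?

From 7 we can reach every vertex (0, 1, 2, 3, 4, 5, 6, 7, 8, 9, 10), and every vertex can reach 7 (0, 1, 2, 3, 4, 5, 6, 7, 8, 9, 10). So the whole graph is one strongly connected component.

Yes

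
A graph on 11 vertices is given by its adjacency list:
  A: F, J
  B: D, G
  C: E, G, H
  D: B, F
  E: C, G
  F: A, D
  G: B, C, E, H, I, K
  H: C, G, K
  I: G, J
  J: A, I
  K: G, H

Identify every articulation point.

Removing G increases the component count from 1 to 2, so G is a cut vertex.
By contrast removing K leaves 1 component; it is not a cut vertex. No other vertex is a cut vertex either.

G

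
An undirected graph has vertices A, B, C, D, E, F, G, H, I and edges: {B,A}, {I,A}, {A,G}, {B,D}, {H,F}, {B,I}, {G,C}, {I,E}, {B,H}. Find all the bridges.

The edges on the cycle B-I-A-B are not bridges since each lies on that cycle.
But removing B - D disconnects B from D; removing A - G disconnects A from G; removing B - H disconnects B from H; removing I - E disconnects I from E — these are bridges.
In total 6 edges are bridges.

A-G, B-D, B-H, C-G, E-I, F-H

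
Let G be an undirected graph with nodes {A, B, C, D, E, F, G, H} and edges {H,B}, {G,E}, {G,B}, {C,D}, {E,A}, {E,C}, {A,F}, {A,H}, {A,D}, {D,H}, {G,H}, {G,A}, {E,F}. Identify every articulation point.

none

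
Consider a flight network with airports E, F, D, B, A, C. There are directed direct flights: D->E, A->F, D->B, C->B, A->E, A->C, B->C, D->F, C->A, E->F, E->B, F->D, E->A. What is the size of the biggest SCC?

6

{A, B, C, D, E, F} are all mutually reachable — one SCC of size 6.
The largest has 6 vertices.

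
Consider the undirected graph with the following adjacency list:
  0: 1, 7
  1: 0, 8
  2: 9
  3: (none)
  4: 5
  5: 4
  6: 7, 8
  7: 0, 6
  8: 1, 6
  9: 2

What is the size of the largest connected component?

5

3 is isolated — a component by itself.
Starting from 2 we can reach 2, 9. That is one component of size 2.
Starting from 4 we can reach 4, 5. That is one component of size 2.
Starting from 0 we can reach 0, 1, 6, 7, 8. That is one component of size 5.
The largest has 5 vertices.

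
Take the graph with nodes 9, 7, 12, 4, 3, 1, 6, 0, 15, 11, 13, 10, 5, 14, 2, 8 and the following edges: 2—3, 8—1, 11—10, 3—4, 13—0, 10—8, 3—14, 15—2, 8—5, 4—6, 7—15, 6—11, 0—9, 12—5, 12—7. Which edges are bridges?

The edges on the cycle 12-7-15-2-3-4-6-11-10-8-5-12 are not bridges since each lies on that cycle.
But removing 13—0 disconnects 13 from 0; removing 0—9 disconnects 0 from 9; removing 8—1 disconnects 8 from 1; removing 14—3 disconnects 14 from 3 — these are bridges.

0-13, 0-9, 1-8, 14-3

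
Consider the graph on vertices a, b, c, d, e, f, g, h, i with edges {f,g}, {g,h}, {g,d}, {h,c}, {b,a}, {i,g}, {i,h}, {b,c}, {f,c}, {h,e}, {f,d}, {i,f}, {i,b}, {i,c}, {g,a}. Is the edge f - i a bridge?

After removing f - i, the path f-g-i still connects them, so the edge is not a bridge.

No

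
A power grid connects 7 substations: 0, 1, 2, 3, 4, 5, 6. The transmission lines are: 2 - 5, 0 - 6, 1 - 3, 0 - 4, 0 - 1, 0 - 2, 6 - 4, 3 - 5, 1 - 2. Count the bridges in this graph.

The edges on the cycle 0-6-4-0 are not bridges since each lies on that cycle.
Every edge lies on some cycle, so there are no bridges.

0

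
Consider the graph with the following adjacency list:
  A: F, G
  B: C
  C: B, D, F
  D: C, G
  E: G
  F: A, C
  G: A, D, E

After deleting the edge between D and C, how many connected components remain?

1

D and C are still connected via D-G-A-F-C, so the component count stays at 1.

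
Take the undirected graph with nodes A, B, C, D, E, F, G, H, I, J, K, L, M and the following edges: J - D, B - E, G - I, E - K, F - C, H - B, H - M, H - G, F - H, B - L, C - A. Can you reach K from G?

Yes

From G we can reach A, B, C, E, F, G, H, I, K, L, M, which includes K.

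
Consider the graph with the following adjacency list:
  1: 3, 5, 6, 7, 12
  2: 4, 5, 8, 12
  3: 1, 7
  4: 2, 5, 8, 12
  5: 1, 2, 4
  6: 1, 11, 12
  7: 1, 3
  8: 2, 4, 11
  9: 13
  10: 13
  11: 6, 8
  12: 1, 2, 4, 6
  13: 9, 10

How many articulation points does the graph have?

Removing 1 increases the component count from 2 to 3, so 1 is a cut vertex.
Removing 13 increases the component count from 2 to 3, so 13 is a cut vertex.
By contrast removing 6 leaves 2 components; it is not a cut vertex. No other vertex is a cut vertex either.

2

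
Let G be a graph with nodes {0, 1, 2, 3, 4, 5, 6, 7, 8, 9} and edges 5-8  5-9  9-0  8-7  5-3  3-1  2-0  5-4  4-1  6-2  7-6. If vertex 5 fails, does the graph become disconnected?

Yes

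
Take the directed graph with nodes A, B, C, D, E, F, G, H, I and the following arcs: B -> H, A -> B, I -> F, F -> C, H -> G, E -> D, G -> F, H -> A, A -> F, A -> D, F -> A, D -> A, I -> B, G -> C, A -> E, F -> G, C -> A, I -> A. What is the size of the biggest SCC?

{A, B, C, D, E, F, G, H} are all mutually reachable — one SCC of size 8.
{I} is an SCC by itself.
The largest has 8 vertices.

8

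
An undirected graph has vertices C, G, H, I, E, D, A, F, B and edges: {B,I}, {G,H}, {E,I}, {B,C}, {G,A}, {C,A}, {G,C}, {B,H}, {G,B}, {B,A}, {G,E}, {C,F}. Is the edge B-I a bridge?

No

After removing B-I, the path B-G-E-I still connects them, so the edge is not a bridge.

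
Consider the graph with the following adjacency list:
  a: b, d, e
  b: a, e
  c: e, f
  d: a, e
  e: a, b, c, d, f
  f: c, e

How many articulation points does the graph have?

Removing e increases the component count from 1 to 2, so e is a cut vertex.
By contrast removing c leaves 1 component; it is not a cut vertex. No other vertex is a cut vertex either.

1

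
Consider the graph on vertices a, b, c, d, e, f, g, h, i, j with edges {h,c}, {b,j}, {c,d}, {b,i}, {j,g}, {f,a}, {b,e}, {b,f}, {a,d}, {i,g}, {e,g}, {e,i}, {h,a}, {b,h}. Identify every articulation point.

b

Removing b increases the component count from 1 to 2, so b is a cut vertex.
By contrast removing d leaves 1 component; it is not a cut vertex. No other vertex is a cut vertex either.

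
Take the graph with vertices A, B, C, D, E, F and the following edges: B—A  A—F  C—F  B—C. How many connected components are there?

E is isolated — a component by itself.
D is isolated — a component by itself.
Starting from A we can reach A, B, C, F. That is one component of size 4.
Total: 3 components.

3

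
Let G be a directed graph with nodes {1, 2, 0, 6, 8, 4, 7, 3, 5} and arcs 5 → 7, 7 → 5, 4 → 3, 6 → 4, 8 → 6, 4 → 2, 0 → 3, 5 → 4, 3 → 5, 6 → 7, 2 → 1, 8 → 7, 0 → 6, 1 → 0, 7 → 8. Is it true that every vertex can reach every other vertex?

Yes

From 7 we can reach every vertex (0, 1, 2, 3, 4, 5, 6, 7, 8), and every vertex can reach 7 (0, 1, 2, 3, 4, 5, 6, 7, 8). So the whole graph is one strongly connected component.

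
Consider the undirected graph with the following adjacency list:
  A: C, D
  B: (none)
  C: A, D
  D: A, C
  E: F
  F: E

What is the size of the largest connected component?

3

B is isolated — a component by itself.
Starting from E we can reach E, F. That is one component of size 2.
Starting from A we can reach A, C, D. That is one component of size 3.
The largest has 3 vertices.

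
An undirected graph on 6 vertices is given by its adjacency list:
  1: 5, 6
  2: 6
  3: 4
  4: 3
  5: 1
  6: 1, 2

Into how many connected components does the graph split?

2

Starting from 3 we can reach 3, 4. That is one component of size 2.
Starting from 1 we can reach 1, 2, 5, 6. That is one component of size 4.
Total: 2 components.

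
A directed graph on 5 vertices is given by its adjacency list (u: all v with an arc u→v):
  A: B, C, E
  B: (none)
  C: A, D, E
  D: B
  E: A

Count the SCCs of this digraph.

{A, C, E} are all mutually reachable — one SCC of size 3.
{D} is an SCC by itself.
{B} is an SCC by itself.
That gives 3 strongly connected components.

3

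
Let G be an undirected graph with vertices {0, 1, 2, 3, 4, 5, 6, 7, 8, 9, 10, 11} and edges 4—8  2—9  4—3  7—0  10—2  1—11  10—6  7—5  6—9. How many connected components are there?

Starting from 1 we can reach 1, 11. That is one component of size 2.
Starting from 0 we can reach 0, 5, 7. That is one component of size 3.
Starting from 3 we can reach 3, 4, 8. That is one component of size 3.
Starting from 2 we can reach 2, 6, 9, 10. That is one component of size 4.
Total: 4 components.

4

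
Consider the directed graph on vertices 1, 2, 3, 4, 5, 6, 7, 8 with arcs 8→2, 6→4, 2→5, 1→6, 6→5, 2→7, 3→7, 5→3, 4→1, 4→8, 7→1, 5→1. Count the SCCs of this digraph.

1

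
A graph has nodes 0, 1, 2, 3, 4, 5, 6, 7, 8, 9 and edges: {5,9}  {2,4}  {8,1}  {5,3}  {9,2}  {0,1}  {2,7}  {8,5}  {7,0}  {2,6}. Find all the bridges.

The edges on the cycle 8-5-9-2-7-0-1-8 are not bridges since each lies on that cycle.
But removing 3-5 disconnects 3 from 5; removing 6-2 disconnects 6 from 2; removing 2-4 disconnects 2 from 4 — these are bridges.

2-4, 2-6, 3-5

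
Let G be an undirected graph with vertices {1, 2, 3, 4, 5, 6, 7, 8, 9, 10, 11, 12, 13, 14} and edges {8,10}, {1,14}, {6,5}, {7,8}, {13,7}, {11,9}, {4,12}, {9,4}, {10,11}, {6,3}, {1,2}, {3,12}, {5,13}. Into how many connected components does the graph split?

Starting from 1 we can reach 1, 2, 14. That is one component of size 3.
Starting from 3 we can reach 3, 4, 5, 6, 7, 8, 9, 10, 11, 12, 13. That is one component of size 11.
Total: 2 components.

2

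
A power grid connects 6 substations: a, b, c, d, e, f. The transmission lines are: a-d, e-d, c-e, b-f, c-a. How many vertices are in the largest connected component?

Starting from b we can reach b, f. That is one component of size 2.
Starting from a we can reach a, c, d, e. That is one component of size 4.
The largest has 4 vertices.

4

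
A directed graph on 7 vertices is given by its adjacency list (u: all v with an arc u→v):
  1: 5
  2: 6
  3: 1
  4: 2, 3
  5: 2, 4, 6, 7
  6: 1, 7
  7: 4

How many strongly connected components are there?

{1, 2, 3, 4, 5, 6, 7} are all mutually reachable — one SCC of size 7.
That gives 1 strongly connected component.

1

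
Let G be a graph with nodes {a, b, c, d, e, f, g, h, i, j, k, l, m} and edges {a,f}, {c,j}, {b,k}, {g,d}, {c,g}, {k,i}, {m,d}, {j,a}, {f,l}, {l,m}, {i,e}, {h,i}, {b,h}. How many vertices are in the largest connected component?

8

Starting from b we can reach b, e, h, i, k. That is one component of size 5.
Starting from a we can reach a, c, d, f, g, j, l, m. That is one component of size 8.
The largest has 8 vertices.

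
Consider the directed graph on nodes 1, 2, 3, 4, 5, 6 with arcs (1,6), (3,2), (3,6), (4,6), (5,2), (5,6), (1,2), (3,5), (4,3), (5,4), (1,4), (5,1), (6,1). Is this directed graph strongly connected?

There is no directed path from 2 to 6, so the graph is not strongly connected.

No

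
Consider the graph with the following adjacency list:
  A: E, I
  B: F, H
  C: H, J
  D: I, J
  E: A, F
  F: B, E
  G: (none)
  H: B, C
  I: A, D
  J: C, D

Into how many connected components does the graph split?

2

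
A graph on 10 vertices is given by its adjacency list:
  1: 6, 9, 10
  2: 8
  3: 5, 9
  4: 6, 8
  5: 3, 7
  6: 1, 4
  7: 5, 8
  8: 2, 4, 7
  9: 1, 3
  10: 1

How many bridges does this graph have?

2

The edges on the cycle 3-9-1-6-4-8-7-5-3 are not bridges since each lies on that cycle.
But removing 2-8 disconnects 2 from 8; removing 10-1 disconnects 10 from 1 — these are bridges.
That makes 2 bridges.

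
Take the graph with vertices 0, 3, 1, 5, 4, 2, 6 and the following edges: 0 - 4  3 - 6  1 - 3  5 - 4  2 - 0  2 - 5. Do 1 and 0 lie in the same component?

The component containing 1 is {1, 3, 6}, and 0 is not in it.

No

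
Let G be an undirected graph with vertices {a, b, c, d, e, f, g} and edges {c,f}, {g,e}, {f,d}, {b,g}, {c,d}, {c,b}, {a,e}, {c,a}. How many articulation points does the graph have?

Removing c increases the component count from 1 to 2, so c is a cut vertex.
By contrast removing d leaves 1 component; it is not a cut vertex. No other vertex is a cut vertex either.

1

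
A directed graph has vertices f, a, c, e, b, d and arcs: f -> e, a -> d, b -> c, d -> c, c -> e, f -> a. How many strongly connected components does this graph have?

{f} is an SCC by itself.
{c} is an SCC by itself.
{e} is an SCC by itself.
{d} is an SCC by itself.
{a} is an SCC by itself.
(and 1 more singleton SCC)
That gives 6 strongly connected components.

6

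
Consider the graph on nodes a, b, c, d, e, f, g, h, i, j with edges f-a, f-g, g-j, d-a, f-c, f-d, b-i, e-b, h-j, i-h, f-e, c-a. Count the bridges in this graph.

0

The edges on the cycle f-c-a-f are not bridges since each lies on that cycle.
Every edge lies on some cycle, so there are no bridges.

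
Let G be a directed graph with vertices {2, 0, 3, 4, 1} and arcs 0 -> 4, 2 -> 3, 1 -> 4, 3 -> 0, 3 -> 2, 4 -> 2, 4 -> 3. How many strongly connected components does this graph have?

{0, 2, 3, 4} are all mutually reachable — one SCC of size 4.
{1} is an SCC by itself.
That gives 2 strongly connected components.

2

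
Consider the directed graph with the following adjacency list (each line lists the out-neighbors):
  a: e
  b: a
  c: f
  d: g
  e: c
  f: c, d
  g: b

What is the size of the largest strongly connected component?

{a, b, c, d, e, f, g} are all mutually reachable — one SCC of size 7.
The largest has 7 vertices.

7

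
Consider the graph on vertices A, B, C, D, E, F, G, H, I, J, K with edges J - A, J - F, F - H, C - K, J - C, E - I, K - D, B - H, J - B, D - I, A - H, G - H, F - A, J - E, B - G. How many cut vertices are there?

1

Removing J increases the component count from 1 to 2, so J is a cut vertex.
By contrast removing D leaves 1 component; it is not a cut vertex. No other vertex is a cut vertex either.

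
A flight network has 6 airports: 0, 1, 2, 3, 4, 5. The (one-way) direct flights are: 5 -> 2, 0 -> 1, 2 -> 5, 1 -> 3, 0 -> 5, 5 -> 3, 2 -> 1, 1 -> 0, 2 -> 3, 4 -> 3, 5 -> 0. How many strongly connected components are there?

3

{0, 1, 2, 5} are all mutually reachable — one SCC of size 4.
{4} is an SCC by itself.
{3} is an SCC by itself.
That gives 3 strongly connected components.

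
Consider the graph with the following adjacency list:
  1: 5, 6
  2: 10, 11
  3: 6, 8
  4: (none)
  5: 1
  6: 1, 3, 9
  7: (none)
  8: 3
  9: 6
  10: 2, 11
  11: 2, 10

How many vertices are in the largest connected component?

4 is isolated — a component by itself.
7 is isolated — a component by itself.
Starting from 2 we can reach 2, 10, 11. That is one component of size 3.
Starting from 1 we can reach 1, 3, 5, 6, 8, 9. That is one component of size 6.
The largest has 6 vertices.

6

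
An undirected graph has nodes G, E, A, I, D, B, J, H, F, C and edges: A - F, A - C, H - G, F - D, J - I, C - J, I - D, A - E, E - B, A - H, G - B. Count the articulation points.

Removing A increases the component count from 1 to 2, so A is a cut vertex.
By contrast removing E leaves 1 component; it is not a cut vertex. No other vertex is a cut vertex either.

1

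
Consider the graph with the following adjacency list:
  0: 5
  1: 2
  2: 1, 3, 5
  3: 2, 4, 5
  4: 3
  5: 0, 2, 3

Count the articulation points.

3

Removing 2 increases the component count from 1 to 2, so 2 is a cut vertex.
Removing 3 increases the component count from 1 to 2, so 3 is a cut vertex.
Removing 5 increases the component count from 1 to 2, so 5 is a cut vertex.
By contrast removing 4 leaves 1 component; it is not a cut vertex. No other vertex is a cut vertex either.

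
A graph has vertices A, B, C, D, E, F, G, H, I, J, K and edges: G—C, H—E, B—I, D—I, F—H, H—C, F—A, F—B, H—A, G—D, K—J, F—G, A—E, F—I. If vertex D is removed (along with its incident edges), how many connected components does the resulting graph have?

2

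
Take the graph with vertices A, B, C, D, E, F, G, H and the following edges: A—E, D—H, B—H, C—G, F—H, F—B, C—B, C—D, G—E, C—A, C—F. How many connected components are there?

1

Starting from A we can reach A, B, C, D, E, F, G, H. That is one component of size 8.
Total: 1 component.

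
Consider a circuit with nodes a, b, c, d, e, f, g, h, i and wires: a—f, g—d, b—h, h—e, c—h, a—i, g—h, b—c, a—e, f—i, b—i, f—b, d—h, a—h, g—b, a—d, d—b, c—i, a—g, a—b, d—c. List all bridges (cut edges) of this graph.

none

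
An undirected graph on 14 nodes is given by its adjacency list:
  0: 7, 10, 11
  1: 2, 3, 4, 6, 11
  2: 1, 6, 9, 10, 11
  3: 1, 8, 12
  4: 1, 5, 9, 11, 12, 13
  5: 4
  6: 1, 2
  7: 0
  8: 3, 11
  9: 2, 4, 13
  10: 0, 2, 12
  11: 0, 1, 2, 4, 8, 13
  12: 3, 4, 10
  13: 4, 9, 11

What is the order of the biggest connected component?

Starting from 0 we can reach 0, 1, 2, 3, 4, 5, 6, 7, 8, 9, 10, 11, 12, 13. That is one component of size 14.
The largest has 14 vertices.

14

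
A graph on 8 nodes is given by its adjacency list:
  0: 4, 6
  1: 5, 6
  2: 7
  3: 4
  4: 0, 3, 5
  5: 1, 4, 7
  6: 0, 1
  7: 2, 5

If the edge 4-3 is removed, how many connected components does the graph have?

2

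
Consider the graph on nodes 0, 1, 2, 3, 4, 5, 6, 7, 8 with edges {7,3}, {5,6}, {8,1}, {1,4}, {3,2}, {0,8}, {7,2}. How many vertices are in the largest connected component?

Starting from 5 we can reach 5, 6. That is one component of size 2.
Starting from 2 we can reach 2, 3, 7. That is one component of size 3.
Starting from 0 we can reach 0, 1, 4, 8. That is one component of size 4.
The largest has 4 vertices.

4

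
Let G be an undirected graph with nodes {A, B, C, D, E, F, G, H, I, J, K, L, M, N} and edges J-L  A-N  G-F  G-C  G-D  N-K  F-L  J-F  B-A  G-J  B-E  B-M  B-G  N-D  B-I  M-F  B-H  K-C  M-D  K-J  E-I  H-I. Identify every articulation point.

Removing B increases the component count from 1 to 2, so B is a cut vertex.
By contrast removing N leaves 1 component; it is not a cut vertex. No other vertex is a cut vertex either.

B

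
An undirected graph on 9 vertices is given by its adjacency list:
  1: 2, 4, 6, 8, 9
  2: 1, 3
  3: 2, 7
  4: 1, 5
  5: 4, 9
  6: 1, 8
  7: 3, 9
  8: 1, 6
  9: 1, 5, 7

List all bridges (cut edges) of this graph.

none

The edges on the cycle 1-8-6-1 are not bridges since each lies on that cycle.
Every edge lies on some cycle, so there are no bridges.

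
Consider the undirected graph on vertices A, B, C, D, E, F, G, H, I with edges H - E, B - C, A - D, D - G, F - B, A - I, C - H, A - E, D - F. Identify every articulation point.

A, D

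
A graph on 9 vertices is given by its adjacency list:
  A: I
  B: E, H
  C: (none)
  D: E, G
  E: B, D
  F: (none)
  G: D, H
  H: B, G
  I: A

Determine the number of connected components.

F is isolated — a component by itself.
C is isolated — a component by itself.
Starting from A we can reach A, I. That is one component of size 2.
Starting from B we can reach B, D, E, G, H. That is one component of size 5.
Total: 4 components.

4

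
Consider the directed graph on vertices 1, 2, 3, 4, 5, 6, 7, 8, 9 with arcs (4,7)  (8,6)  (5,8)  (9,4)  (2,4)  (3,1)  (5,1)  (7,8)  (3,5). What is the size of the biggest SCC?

1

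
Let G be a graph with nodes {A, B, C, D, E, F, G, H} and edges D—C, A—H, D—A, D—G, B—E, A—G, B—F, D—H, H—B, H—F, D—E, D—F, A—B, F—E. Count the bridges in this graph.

The edges on the cycle D-A-H-B-E-D are not bridges since each lies on that cycle.
But removing C—D disconnects C from D — this is a bridge.

1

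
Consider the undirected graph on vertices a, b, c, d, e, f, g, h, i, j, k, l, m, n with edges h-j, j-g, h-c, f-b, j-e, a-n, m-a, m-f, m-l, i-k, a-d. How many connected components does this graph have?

3

Starting from i we can reach i, k. That is one component of size 2.
Starting from c we can reach c, e, g, h, j. That is one component of size 5.
Starting from a we can reach a, b, d, f, l, m, n. That is one component of size 7.
Total: 3 components.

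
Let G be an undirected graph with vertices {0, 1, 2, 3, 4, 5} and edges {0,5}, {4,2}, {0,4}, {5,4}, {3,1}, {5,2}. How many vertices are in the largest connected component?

Starting from 1 we can reach 1, 3. That is one component of size 2.
Starting from 0 we can reach 0, 2, 4, 5. That is one component of size 4.
The largest has 4 vertices.

4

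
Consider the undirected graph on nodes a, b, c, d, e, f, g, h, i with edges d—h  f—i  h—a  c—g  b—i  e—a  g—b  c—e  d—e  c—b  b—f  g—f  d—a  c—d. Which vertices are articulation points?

Removing c increases the component count from 1 to 2, so c is a cut vertex.
By contrast removing f leaves 1 component; it is not a cut vertex. No other vertex is a cut vertex either.

c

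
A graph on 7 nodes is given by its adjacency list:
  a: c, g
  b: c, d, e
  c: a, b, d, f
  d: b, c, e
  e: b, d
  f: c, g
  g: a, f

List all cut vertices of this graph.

Removing c increases the component count from 1 to 2, so c is a cut vertex.
By contrast removing e leaves 1 component; it is not a cut vertex. No other vertex is a cut vertex either.

c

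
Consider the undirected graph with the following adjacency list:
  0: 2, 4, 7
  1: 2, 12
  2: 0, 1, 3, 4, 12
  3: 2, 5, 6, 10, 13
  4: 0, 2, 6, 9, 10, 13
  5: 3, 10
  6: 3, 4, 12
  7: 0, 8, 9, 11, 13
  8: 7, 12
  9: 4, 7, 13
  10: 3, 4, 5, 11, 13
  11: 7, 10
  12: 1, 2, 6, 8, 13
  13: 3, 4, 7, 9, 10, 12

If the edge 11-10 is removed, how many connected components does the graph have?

11 and 10 are still connected via 11-7-13-10, so the component count stays at 1.

1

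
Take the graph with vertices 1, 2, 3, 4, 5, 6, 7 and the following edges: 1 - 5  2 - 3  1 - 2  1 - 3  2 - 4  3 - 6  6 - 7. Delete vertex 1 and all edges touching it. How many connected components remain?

With 1 gone, the remaining components are: {5}; {2, 3, 4, 6, 7}.
That is 2 components.

2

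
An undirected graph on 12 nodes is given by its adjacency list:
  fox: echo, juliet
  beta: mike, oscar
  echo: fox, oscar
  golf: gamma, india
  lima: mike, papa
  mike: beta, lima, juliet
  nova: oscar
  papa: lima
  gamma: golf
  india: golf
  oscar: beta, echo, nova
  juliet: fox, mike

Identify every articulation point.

golf, lima, mike, oscar

Removing golf increases the component count from 2 to 3, so golf is a cut vertex.
Removing lima increases the component count from 2 to 3, so lima is a cut vertex.
Removing mike increases the component count from 2 to 3, so mike is a cut vertex.
Likewise oscar is a cut vertex.
By contrast removing echo leaves 2 components; it is not a cut vertex. No other vertex is a cut vertex either.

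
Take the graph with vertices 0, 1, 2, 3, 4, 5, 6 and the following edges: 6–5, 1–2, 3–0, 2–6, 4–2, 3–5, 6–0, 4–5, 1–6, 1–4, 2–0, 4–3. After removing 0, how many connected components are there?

1

With 0 gone, the remaining components are: {1, 2, 3, 4, 5, 6}.
That is 1 component.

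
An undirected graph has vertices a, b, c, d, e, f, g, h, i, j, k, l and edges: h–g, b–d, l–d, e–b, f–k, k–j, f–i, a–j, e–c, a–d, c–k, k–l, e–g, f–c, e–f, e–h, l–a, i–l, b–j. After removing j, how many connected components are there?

1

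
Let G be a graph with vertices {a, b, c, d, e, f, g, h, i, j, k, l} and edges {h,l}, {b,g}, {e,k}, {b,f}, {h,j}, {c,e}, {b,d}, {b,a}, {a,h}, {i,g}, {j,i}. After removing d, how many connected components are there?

2

With d gone, the remaining components are: {c, e, k}; {a, b, f, g, h, i, j, l}.
That is 2 components.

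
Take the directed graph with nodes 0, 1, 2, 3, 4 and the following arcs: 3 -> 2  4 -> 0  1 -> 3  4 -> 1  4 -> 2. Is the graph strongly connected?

There is no directed path from 2 to 4, so the graph is not strongly connected.

No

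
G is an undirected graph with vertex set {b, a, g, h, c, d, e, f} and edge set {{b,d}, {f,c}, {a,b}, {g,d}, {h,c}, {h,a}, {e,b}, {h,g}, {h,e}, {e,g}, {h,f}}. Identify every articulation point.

Removing h increases the component count from 1 to 2, so h is a cut vertex.
By contrast removing a leaves 1 component; it is not a cut vertex. No other vertex is a cut vertex either.

h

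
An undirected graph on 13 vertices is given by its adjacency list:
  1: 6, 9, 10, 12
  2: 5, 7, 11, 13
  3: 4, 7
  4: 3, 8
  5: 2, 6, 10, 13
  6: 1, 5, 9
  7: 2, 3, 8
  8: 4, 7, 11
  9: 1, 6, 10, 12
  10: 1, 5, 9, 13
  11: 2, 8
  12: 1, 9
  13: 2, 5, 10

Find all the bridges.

The edges on the cycle 2-11-8-4-3-7-2 are not bridges since each lies on that cycle.
Every edge lies on some cycle, so there are no bridges.

none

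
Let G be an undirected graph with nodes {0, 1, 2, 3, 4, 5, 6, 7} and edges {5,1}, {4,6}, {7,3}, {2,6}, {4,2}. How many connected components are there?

0 is isolated — a component by itself.
Starting from 3 we can reach 3, 7. That is one component of size 2.
Starting from 1 we can reach 1, 5. That is one component of size 2.
Starting from 2 we can reach 2, 4, 6. That is one component of size 3.
Total: 4 components.

4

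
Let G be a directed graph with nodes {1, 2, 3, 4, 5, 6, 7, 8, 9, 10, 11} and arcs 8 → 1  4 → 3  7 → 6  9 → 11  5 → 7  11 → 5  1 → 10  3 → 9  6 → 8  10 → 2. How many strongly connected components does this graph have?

{9} is an SCC by itself.
{1} is an SCC by itself.
{3} is an SCC by itself.
{7} is an SCC by itself.
{5} is an SCC by itself.
(and 6 more singleton SCCs)
That gives 11 strongly connected components.

11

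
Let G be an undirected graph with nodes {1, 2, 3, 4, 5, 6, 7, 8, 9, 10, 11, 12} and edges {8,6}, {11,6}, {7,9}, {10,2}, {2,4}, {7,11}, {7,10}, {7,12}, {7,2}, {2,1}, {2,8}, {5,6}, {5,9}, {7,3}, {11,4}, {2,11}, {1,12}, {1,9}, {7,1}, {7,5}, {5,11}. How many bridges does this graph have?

1

The edges on the cycle 7-10-2-7 are not bridges since each lies on that cycle.
But removing 7 - 3 disconnects 7 from 3 — this is a bridge.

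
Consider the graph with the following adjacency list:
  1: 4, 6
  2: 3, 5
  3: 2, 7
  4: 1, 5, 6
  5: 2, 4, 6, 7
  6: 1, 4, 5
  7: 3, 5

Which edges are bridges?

The edges on the cycle 5-6-1-4-5 are not bridges since each lies on that cycle.
Every edge lies on some cycle, so there are no bridges.

none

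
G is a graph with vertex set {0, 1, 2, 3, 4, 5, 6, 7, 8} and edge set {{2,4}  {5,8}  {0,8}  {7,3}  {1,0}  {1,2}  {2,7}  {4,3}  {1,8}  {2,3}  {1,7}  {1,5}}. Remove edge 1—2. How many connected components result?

1 and 2 are still connected via 1-7-2, so the component count stays at 2.

2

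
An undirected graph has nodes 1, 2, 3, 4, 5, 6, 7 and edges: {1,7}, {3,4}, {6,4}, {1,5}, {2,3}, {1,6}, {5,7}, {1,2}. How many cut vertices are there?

1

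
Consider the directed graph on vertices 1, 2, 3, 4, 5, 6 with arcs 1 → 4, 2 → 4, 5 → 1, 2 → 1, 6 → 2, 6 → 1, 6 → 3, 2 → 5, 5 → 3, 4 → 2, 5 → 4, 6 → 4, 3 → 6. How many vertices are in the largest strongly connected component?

{1, 2, 3, 4, 5, 6} are all mutually reachable — one SCC of size 6.
The largest has 6 vertices.

6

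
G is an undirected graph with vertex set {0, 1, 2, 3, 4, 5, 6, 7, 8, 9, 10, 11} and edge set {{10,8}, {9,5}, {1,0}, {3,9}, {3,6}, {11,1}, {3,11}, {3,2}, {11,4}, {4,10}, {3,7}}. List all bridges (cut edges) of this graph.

removing 9 - 5 disconnects 9 from 5; removing 3 - 6 disconnects 3 from 6; removing 3 - 9 disconnects 3 from 9; removing 4 - 10 disconnects 4 from 10 — these are bridges.
In total 11 edges are bridges.

0-1, 1-11, 10-4, 10-8, 11-3, 11-4, 2-3, 3-6, 3-7, 3-9, 5-9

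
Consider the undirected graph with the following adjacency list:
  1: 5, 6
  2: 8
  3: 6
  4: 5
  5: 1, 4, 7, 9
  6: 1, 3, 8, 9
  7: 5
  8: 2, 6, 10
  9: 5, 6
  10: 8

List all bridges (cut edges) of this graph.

The edges on the cycle 6-9-5-1-6 are not bridges since each lies on that cycle.
But removing 6-3 disconnects 6 from 3; removing 8-2 disconnects 8 from 2; removing 6-8 disconnects 6 from 8; removing 5-7 disconnects 5 from 7 — these are bridges.
In total 6 edges are bridges.

10-8, 2-8, 3-6, 4-5, 5-7, 6-8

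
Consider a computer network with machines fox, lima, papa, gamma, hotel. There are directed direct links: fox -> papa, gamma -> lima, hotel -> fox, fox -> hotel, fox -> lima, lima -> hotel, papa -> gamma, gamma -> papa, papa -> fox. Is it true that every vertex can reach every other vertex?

Yes

From fox we can reach every vertex (fox, lima, papa, gamma, hotel), and every vertex can reach fox (fox, lima, papa, gamma, hotel). So the whole graph is one strongly connected component.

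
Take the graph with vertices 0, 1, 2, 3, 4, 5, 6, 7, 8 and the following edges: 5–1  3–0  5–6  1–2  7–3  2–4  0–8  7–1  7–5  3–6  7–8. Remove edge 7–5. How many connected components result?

1

7 and 5 are still connected via 7-1-5, so the component count stays at 1.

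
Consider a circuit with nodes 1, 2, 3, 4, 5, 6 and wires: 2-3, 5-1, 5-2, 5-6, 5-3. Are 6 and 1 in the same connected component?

Yes

From 6 we can reach 1, 2, 3, 5, 6, which includes 1.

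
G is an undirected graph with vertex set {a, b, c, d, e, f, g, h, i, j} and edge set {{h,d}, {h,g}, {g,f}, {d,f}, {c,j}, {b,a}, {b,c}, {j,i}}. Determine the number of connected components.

e is isolated — a component by itself.
Starting from d we can reach d, f, g, h. That is one component of size 4.
Starting from a we can reach a, b, c, i, j. That is one component of size 5.
Total: 3 components.

3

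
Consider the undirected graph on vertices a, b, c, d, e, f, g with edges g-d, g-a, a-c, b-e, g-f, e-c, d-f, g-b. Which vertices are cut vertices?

g

Removing g increases the component count from 1 to 2, so g is a cut vertex.
By contrast removing f leaves 1 component; it is not a cut vertex. No other vertex is a cut vertex either.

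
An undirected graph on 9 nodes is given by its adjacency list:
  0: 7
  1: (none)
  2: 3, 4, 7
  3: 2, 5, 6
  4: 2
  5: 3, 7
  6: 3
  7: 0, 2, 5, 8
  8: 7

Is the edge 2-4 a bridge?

Removing 2-4 leaves no path between 2 and 4: the component count goes from 2 to 3. So it is a bridge.

Yes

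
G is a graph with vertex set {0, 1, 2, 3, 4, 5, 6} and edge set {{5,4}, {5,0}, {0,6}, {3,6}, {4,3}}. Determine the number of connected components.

2 is isolated — a component by itself.
1 is isolated — a component by itself.
Starting from 0 we can reach 0, 3, 4, 5, 6. That is one component of size 5.
Total: 3 components.

3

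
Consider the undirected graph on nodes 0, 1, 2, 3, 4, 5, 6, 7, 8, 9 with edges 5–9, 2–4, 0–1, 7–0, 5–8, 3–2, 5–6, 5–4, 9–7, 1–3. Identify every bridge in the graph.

The edges on the cycle 5-9-7-0-1-3-2-4-5 are not bridges since each lies on that cycle.
But removing 5–6 disconnects 5 from 6; removing 5–8 disconnects 5 from 8 — these are bridges.

5-6, 5-8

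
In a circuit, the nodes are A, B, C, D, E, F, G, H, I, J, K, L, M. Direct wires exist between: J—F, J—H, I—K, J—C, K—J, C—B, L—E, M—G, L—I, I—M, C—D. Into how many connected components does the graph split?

2

A is isolated — a component by itself.
Starting from B we can reach B, C, D, E, F, G, H, I, J, K, L, M. That is one component of size 12.
Total: 2 components.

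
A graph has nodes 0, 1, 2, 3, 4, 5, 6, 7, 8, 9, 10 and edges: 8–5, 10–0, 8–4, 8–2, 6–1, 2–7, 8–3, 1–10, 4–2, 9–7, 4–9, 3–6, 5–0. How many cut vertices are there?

Removing 8 increases the component count from 1 to 2, so 8 is a cut vertex.
By contrast removing 3 leaves 1 component; it is not a cut vertex. No other vertex is a cut vertex either.

1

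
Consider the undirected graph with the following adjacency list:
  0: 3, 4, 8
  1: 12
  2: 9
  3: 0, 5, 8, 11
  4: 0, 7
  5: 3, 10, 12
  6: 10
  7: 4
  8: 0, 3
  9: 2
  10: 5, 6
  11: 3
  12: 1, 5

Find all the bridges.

0-4, 1-12, 10-5, 10-6, 11-3, 12-5, 2-9, 3-5, 4-7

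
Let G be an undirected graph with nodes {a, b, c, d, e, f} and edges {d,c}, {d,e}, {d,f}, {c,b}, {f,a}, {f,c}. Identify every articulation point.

Removing c increases the component count from 1 to 2, so c is a cut vertex.
Removing d increases the component count from 1 to 2, so d is a cut vertex.
Removing f increases the component count from 1 to 2, so f is a cut vertex.
By contrast removing a leaves 1 component; it is not a cut vertex. No other vertex is a cut vertex either.

c, d, f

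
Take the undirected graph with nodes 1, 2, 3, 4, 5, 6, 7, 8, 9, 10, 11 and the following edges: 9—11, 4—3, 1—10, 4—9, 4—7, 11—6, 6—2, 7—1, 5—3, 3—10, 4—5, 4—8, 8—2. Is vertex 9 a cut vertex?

No

Deleting 9 leaves 1 component (was 1) (its neighbors 4, 11 remain connected to each other), so 9 is not a cut vertex.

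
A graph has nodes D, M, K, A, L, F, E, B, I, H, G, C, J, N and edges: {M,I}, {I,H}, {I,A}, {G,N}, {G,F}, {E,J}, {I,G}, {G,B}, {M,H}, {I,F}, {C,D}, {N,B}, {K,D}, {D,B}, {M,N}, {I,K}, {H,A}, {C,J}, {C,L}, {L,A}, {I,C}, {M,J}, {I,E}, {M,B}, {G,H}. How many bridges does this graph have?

The edges on the cycle I-C-D-K-I are not bridges since each lies on that cycle.
Every edge lies on some cycle, so there are no bridges.

0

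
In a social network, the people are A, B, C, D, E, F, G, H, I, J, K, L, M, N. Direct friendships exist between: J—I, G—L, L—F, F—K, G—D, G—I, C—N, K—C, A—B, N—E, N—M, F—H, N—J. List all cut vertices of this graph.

Removing F increases the component count from 2 to 3, so F is a cut vertex.
Removing G increases the component count from 2 to 3, so G is a cut vertex.
Removing N increases the component count from 2 to 4, so N is a cut vertex.
By contrast removing K leaves 2 components; it is not a cut vertex. No other vertex is a cut vertex either.

F, G, N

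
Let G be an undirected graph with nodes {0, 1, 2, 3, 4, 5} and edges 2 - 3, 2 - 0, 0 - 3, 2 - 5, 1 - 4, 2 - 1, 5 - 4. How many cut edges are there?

The edges on the cycle 2-0-3-2 are not bridges since each lies on that cycle.
Every edge lies on some cycle, so there are no bridges.

0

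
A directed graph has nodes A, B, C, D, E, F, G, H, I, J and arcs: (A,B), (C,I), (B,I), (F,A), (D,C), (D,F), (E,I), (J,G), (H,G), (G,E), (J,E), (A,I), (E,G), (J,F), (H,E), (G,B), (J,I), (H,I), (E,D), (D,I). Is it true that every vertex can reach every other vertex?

No

There is no directed path from C to F, so the graph is not strongly connected.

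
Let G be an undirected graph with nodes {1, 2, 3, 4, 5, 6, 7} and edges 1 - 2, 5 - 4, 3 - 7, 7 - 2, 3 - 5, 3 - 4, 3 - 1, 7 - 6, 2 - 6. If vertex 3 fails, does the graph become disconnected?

Yes

Deleting 3 raises the number of components from 1 to 2, so 3 is a cut vertex.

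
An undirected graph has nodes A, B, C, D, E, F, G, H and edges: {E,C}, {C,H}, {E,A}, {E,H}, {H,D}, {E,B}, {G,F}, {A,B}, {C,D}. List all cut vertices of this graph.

Removing E increases the component count from 2 to 3, so E is a cut vertex.
By contrast removing D leaves 2 components; it is not a cut vertex. No other vertex is a cut vertex either.

E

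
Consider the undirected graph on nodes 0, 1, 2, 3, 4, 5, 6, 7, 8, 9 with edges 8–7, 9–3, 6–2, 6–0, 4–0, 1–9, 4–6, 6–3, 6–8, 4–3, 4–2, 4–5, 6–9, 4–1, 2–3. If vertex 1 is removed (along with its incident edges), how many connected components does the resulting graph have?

With 1 gone, the remaining components are: {0, 2, 3, 4, 5, 6, 7, 8, 9}.
That is 1 component.

1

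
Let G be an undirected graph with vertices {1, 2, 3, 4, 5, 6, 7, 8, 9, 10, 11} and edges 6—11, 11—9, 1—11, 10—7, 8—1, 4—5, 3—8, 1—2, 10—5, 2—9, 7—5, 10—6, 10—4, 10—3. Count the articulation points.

1

Removing 10 increases the component count from 1 to 2, so 10 is a cut vertex.
By contrast removing 9 leaves 1 component; it is not a cut vertex. No other vertex is a cut vertex either.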